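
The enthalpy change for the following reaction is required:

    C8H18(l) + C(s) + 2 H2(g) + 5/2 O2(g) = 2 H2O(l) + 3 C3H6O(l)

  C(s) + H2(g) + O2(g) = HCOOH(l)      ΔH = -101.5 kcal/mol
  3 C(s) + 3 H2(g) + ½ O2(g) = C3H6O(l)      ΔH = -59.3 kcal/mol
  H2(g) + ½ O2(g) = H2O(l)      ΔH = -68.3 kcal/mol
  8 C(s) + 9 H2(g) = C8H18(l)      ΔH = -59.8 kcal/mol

ΔH = -254.7 kcal/mol

equation 1: not needed.
equation 2 × 3: (3)·(-59.3) = -177.9 kcal/mol
equation 3 × 2: (2)·(-68.3) = -136.6 kcal/mol
equation 4 reversed: +59.8 kcal/mol
ΔH = (3)·(-59.3) + (2)·(-68.3) + (-1)·(-59.8) = -254.7 kcal/mol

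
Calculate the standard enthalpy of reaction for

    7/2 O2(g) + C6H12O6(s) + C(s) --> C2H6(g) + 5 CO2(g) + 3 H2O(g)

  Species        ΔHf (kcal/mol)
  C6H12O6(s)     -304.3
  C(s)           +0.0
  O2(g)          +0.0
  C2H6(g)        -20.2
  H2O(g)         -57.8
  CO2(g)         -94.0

Products: 1·(-20.2) + 5·(-94.0) + 3·(-57.8) = -663.6
Reactants: 7/2·(+0.0) + 1·(-304.3) + 1·(+0.0) = -304.3
ΔH_rxn = (-663.6) − (-304.3) = -359.3 kcal/mol

ΔH_rxn = -359.3 kcal/mol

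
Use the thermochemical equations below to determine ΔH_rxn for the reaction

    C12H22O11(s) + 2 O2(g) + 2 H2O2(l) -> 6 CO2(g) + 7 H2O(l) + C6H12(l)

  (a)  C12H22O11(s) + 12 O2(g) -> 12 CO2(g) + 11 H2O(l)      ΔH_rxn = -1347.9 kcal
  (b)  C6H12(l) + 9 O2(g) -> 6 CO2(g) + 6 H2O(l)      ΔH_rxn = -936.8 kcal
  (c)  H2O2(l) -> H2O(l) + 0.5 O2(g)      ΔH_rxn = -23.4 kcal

ΔH_rxn = -457.9 kcal

(a) as written: -1347.9 kcal
(b) reversed: +936.8 kcal
(c) × 2: (2)·(-23.4) = -46.8 kcal
Summing the manipulated equations, ΔH_rxn = (-1347.9) + (+936.8) + (-46.8) = -457.9 kcal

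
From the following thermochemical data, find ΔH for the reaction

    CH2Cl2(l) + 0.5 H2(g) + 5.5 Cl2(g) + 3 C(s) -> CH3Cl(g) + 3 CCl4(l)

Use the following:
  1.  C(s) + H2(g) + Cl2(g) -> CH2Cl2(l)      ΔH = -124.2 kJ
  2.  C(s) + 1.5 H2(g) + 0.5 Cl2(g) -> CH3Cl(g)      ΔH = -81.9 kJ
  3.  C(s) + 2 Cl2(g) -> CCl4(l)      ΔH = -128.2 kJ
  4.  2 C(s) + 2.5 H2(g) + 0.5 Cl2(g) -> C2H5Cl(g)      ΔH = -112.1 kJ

eq. 1 reversed (reverse to put CH2Cl2(l) on the reactant side): +124.2 kJ
eq. 2 as written (CH3Cl(g) already on the product side): -81.9 kJ
eq. 3 × 3 (scale by 3 for the 3 CCl4(l)): (3)·(-128.2) = -384.6 kJ
eq. 4: not needed (C2H5Cl(g) appears nowhere else).
ΔH = (+124.2) + (-81.9) + (-384.6) = -342.3 kJ

ΔH = -342.3 kJ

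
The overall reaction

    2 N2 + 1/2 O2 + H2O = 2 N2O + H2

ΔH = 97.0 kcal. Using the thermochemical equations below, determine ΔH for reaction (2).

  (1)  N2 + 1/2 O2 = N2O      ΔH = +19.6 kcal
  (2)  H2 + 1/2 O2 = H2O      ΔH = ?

(1) × 2: (2)·(+19.6) = +39.2 kcal
(2) reversed: contributes −x
+97.0 = (+39.2) − x
x = (+97.0 − (+39.2)) / (-1) = -57.8 kcal

ΔH = -57.8 kcal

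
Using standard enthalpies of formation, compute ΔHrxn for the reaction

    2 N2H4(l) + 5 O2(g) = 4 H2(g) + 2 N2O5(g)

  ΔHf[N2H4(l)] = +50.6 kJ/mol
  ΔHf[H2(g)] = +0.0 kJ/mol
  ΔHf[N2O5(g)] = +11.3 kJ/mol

Products: 4·(+0.0) + 2·(+11.3) = +22.6
Reactants: 2·(+50.6) + 5·(+0.0) = +101.2
ΔHrxn = (+22.6) − (+101.2) = -78.6 kJ/mol

ΔHrxn = -78.6 kJ/mol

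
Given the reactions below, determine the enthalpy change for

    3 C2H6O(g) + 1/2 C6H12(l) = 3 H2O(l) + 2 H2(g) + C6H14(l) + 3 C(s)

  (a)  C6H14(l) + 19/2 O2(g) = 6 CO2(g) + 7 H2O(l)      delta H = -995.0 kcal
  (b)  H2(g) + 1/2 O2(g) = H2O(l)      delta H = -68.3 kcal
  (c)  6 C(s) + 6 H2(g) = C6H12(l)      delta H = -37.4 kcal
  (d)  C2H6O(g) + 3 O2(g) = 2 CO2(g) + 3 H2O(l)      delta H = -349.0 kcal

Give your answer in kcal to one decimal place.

delta H = -101.6 kcal

(a) reversed: +995.0 kcal
(b) as written: -68.3 kcal
(c) reversed and × 1/2: (-1/2)·(-37.4) = +18.7 kcal
(d) × 3: (3)·(-349.0) = -1047.0 kcal
delta H = (+995.0) + (-68.3) + (+18.7) + (-1047.0) = -101.6 kcal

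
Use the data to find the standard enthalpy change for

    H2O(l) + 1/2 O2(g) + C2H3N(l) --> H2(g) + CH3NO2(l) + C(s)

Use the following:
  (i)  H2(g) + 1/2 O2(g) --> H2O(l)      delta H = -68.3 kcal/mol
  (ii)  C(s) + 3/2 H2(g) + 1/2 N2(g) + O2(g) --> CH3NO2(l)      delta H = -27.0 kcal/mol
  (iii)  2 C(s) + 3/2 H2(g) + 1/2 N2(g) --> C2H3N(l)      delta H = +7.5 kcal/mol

(i) reversed (reverse to put H2O(l) on the reactant side): +68.3 kcal/mol
(ii) as written (CH3NO2(l) already on the product side): -27.0 kcal/mol
(iii) reversed (C2H3N(l) must end up as a reactant): -7.5 kcal/mol
delta H = (+68.3) + (-27.0) + (-7.5) = 33.8 kcal/mol

delta H = 33.8 kcal/mol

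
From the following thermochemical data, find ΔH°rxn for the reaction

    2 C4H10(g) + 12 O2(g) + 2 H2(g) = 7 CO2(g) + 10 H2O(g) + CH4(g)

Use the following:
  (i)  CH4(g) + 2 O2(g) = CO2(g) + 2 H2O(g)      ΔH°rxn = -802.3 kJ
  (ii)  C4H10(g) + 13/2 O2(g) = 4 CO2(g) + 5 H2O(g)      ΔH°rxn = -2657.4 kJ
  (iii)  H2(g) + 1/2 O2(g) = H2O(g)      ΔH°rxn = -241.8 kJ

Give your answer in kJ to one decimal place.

ΔH°rxn = -4996.1 kJ

(i) reversed: +802.3 kJ
(ii) × 2: (2)·(-2657.4) = -5314.8 kJ
(iii) × 2: (2)·(-241.8) = -483.6 kJ
ΔH°rxn = (-1)·(-802.3) + (2)·(-2657.4) + (2)·(-241.8) = -4996.1 kJ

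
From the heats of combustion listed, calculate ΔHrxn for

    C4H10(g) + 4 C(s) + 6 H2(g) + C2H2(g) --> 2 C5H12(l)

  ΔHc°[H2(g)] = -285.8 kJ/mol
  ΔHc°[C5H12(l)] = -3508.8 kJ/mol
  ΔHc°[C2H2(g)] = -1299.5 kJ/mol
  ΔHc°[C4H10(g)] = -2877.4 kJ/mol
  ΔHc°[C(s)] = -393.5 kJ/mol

Using ΔH = Σ nΔHc°(reactants) − Σ nΔHc°(products):
= [1·(-2877.4) + 4·(-393.5) + 6·(-285.8) + 1·(-1299.5)] − [2·(-3508.8)]
= -448.1 kJ/mol

ΔHrxn = -448.1 kJ/mol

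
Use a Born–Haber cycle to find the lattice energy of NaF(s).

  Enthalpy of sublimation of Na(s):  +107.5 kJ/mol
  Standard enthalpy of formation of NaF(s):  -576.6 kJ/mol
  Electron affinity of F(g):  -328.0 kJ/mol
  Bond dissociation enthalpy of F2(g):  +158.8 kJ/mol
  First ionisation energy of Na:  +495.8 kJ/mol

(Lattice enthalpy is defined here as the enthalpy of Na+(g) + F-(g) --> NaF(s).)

U = -931.3 kJ/mol

ΔHf° = 1·ΔHsub + 1·(ΣIE) + 1/2·D(F2) + 1·EA + U
-576.6 = 1·(+107.5) + 1·(+495.8) + 1/2·(+158.8) + 1·(-328.0) + U
U = -576.6 − (+354.7) = -931.3 kJ/mol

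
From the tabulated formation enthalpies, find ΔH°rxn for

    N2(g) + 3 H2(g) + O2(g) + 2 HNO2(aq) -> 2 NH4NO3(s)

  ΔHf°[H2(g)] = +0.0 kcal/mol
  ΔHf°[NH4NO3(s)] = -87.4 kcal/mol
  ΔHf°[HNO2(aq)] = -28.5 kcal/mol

ΔH°rxn = Σ nΔHf°(products) − Σ nΔHf°(reactants).
Products: 2·(-87.4) = -174.8
Reactants: 1·(+0.0) + 3·(+0.0) + 1·(+0.0) + 2·(-28.5) = -57.0
ΔH°rxn = (-174.8) − (-57.0) = -117.8 kcal/mol

ΔH°rxn = -117.8 kcal/mol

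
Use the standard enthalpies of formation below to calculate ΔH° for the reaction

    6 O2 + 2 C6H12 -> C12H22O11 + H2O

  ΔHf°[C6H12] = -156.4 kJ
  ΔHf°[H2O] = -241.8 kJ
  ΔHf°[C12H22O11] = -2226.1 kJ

Products: 1·(-2226.1) + 1·(-241.8) = -2467.9
Reactants: 6·(+0.0) + 2·(-156.4) = -312.8
ΔH° = (-2467.9) − (-312.8) = -2155.1 kJ

ΔH° = -2155.1 kJ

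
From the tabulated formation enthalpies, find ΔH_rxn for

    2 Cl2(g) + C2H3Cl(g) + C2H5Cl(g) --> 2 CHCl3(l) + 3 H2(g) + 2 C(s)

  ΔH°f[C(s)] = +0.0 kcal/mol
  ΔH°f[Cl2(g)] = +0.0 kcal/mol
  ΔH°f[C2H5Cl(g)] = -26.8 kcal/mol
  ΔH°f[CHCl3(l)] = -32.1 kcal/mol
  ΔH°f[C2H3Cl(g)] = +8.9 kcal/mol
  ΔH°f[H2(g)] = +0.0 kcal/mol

ΔH_rxn = -46.3 kcal/mol

Products: 2·(-32.1) + 3·(+0.0) + 2·(+0.0) = -64.2
Reactants: 2·(+0.0) + 1·(+8.9) + 1·(-26.8) = -17.9
ΔH_rxn = (-64.2) − (-17.9) = -46.3 kcal/mol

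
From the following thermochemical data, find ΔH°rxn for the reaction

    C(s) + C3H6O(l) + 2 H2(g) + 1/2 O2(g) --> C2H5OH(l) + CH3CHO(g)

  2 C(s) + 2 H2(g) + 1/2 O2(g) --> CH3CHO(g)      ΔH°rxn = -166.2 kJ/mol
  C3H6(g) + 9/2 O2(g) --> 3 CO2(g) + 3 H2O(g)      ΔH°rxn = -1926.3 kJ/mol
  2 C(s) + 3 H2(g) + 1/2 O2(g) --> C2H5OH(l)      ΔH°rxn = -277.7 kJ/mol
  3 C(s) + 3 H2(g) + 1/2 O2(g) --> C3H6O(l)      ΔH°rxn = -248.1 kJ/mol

equation 1 as written (CH3CHO(g) already on the product side): -166.2 kJ/mol
equation 2: not needed (H2O(g) appears nowhere else).
equation 3 as written (C2H5OH(l) already on the product side): -277.7 kJ/mol
equation 4 reversed (C3H6O(l) must end up as a reactant): +248.1 kJ/mol
By Hess's law, ΔH°rxn = (-166.2) + (-277.7) + (+248.1) = -195.8 kJ/mol

ΔH°rxn = -195.8 kJ/mol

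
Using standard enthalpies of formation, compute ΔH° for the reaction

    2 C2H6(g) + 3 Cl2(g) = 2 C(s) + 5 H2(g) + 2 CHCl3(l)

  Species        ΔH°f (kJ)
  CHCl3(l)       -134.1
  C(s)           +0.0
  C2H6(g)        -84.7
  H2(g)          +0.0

Products: 2·(+0.0) + 5·(+0.0) + 2·(-134.1) = -268.2
Reactants: 2·(-84.7) + 3·(+0.0) = -169.4
ΔH° = (-268.2) − (-169.4) = -98.8 kJ

ΔH° = -98.8 kJ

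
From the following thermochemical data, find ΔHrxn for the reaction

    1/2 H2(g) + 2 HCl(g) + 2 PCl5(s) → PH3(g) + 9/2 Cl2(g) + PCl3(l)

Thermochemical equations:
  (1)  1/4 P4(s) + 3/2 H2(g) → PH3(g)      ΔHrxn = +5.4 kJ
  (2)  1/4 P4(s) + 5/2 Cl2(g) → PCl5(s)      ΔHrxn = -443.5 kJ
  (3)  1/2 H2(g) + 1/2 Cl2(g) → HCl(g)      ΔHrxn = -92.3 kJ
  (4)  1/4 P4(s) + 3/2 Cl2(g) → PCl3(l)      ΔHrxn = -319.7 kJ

(1) as written (PH3(g) already on the product side): +5.4 kJ
(2) reversed and × 2 (PCl5(s) must end up as a reactant; ×2 to match 2 PCl5(s) in the target): (-2)·(-443.5) = +887.0 kJ
(3) reversed and × 2 (reverse to put HCl(g) on the reactant side; scale by 2 for the 2 HCl(g)): (-2)·(-92.3) = +184.6 kJ
(4) as written (PCl3(l) already on the product side): -319.7 kJ
Summing the manipulated equations, ΔHrxn = (+5.4) + (+887.0) + (+184.6) + (-319.7) = 757.3 kJ

ΔHrxn = 757.3 kJ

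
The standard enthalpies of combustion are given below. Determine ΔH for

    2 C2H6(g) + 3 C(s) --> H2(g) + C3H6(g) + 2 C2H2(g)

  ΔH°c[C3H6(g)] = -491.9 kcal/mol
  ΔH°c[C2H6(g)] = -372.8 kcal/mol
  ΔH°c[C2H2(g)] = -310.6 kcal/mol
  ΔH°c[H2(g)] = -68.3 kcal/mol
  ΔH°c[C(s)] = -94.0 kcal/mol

With combustion enthalpies, reactants minus products:
= [2·(-372.8) + 3·(-94.0)] − [1·(-68.3) + 1·(-491.9) + 2·(-310.6)]
= 153.8 kcal/mol

ΔH = 153.8 kcal/mol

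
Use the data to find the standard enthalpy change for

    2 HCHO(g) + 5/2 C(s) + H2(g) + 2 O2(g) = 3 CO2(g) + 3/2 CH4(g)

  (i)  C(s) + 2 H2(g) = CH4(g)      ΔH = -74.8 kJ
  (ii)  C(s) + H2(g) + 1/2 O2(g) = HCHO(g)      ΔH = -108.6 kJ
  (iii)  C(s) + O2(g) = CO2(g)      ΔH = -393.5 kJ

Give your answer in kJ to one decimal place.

(i) × 3/2 (×3/2 to match 3/2 CH4(g) in the target): (3/2)·(-74.8) = -112.2 kJ
(ii) reversed and × 2 (HCHO(g) must end up as a reactant; ×2 to match 2 HCHO(g) in the target): (-2)·(-108.6) = +217.2 kJ
(iii) × 3 (×3 to match 3 CO2(g) in the target): (3)·(-393.5) = -1180.5 kJ
By Hess's law, ΔH = (3/2)·(-74.8) + (-2)·(-108.6) + (3)·(-393.5) = -1075.5 kJ

ΔH = -1075.5 kJ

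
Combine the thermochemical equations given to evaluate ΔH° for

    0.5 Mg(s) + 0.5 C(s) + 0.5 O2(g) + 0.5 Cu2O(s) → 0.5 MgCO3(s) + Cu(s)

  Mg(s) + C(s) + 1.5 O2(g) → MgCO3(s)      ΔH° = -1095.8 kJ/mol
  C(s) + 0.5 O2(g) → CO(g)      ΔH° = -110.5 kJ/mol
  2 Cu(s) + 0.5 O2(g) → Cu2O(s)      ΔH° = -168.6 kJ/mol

equation 1 × 1/2: (1/2)·(-1095.8) = -547.9 kJ/mol
equation 2: not needed.
equation 3 reversed and × 1/2: (-1/2)·(-168.6) = +84.3 kJ/mol
Since enthalpy is a state function, ΔH° = (-547.9) + (+84.3) = -463.6 kJ/mol

ΔH° = -463.6 kJ/mol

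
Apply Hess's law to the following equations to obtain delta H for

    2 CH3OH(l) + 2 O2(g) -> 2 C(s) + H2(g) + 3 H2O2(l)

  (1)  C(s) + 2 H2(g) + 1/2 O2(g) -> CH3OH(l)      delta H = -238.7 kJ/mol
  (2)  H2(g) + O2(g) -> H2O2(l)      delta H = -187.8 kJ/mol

delta H = -86.0 kJ/mol

(1) reversed and × 2: (-2)·(-238.7) = +477.4 kJ/mol
(2) × 3: (3)·(-187.8) = -563.4 kJ/mol
delta H = (-2)·(-238.7) + (3)·(-187.8) = -86.0 kJ/mol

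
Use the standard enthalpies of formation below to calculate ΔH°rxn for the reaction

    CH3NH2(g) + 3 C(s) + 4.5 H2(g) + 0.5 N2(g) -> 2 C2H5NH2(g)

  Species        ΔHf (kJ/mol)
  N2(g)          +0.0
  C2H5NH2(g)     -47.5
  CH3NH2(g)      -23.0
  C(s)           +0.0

ΔH°rxn = Σ nΔHf°(products) − Σ nΔHf°(reactants).
Products: 2·(-47.5) = -95.0
Reactants: 1·(-23.0) + 3·(+0.0) + 9/2·(+0.0) + 1/2·(+0.0) = -23.0
ΔH°rxn = (-95.0) − (-23.0) = -72.0 kJ/mol

ΔH°rxn = -72.0 kJ/mol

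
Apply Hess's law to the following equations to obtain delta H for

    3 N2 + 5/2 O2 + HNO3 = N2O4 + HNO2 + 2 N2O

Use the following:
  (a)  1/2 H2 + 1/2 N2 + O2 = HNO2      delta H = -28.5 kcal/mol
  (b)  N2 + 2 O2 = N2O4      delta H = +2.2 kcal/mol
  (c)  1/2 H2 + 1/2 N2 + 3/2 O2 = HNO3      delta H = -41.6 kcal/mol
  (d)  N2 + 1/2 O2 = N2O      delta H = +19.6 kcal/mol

(a) as written (HNO2 already on the product side): -28.5 kcal/mol
(b) as written (N2O4 already on the product side): +2.2 kcal/mol
(c) reversed (HNO3 must end up as a reactant): +41.6 kcal/mol
(d) × 2 (scale by 2 for the 2 N2O): (2)·(+19.6) = +39.2 kcal/mol
delta H = (1)·(-28.5) + (1)·(+2.2) + (-1)·(-41.6) + (2)·(+19.6) = 54.5 kcal/mol

delta H = 54.5 kcal/mol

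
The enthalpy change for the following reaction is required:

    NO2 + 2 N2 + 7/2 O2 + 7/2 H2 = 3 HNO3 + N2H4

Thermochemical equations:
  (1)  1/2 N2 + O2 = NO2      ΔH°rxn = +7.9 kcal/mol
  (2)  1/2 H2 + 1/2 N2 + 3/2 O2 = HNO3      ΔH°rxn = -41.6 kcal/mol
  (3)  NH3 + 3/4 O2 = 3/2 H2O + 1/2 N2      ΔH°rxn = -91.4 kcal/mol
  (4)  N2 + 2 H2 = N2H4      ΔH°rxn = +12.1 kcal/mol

(1) reversed (NO2 must end up as a reactant): -7.9 kcal/mol
(2) × 3 (scale by 3 for the 3 HNO3): (3)·(-41.6) = -124.8 kcal/mol
(3): not needed (NH3 appears nowhere else).
(4) as written (N2H4 already on the product side): +12.1 kcal/mol
By Hess's law, ΔH°rxn = (-7.9) + (-124.8) + (+12.1) = -120.6 kcal/mol

ΔH°rxn = -120.6 kcal/mol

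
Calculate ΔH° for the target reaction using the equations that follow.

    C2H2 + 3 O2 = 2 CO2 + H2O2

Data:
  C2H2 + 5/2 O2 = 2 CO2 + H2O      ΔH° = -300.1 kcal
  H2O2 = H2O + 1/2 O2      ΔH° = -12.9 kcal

ΔH° = -287.2 kcal

equation 1 as written (C2H2 already on the reactant side): -300.1 kcal
equation 2 reversed (reverse to put H2O2 on the product side): +12.9 kcal
By Hess's law, ΔH° = (1)·(-300.1) + (-1)·(-12.9) = -287.2 kcal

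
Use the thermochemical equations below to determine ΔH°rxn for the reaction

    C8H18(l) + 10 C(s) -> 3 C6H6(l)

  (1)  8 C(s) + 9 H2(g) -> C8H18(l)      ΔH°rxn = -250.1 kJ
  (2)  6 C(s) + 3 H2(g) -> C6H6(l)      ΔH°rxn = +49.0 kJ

ΔH°rxn = 397.1 kJ

(1) reversed (C8H18(l) must end up as a reactant): +250.1 kJ
(2) × 3 (scale by 3 for the 3 C6H6(l)): (3)·(+49.0) = +147.0 kJ
Summing the manipulated equations, ΔH°rxn = (-1)·(-250.1) + (3)·(+49.0) = 397.1 kJ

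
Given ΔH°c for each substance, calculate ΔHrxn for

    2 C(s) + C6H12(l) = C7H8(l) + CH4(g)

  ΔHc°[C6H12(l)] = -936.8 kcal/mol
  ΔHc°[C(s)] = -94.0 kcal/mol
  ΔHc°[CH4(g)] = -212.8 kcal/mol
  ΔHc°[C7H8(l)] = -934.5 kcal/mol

ΔHrxn = 22.5 kcal/mol

Using ΔH = Σ nΔHc°(reactants) − Σ nΔHc°(products):
= [2·(-94.0) + 1·(-936.8)] − [1·(-934.5) + 1·(-212.8)]
= 22.5 kcal/mol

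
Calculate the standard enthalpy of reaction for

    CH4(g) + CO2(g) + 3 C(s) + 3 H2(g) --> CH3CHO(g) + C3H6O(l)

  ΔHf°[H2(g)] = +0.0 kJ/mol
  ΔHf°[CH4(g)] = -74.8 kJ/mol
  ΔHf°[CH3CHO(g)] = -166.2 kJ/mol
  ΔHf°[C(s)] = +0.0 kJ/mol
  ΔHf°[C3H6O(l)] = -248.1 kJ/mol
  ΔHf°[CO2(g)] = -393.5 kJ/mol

ΔH° = 54.0 kJ/mol

Products: 1·(-166.2) + 1·(-248.1) = -414.3
Reactants: 1·(-74.8) + 1·(-393.5) + 3·(+0.0) + 3·(+0.0) = -468.3
ΔH° = (-414.3) − (-468.3) = 54.0 kJ/mol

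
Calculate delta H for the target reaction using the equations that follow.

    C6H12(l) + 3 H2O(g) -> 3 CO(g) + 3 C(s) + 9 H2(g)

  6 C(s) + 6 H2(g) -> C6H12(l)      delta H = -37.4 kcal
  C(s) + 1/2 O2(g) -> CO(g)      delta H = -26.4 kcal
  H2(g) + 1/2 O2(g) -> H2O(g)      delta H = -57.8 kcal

equation 1 reversed: +37.4 kcal
equation 2 × 3: (3)·(-26.4) = -79.2 kcal
equation 3 reversed and × 3: (-3)·(-57.8) = +173.4 kcal
delta H = (+37.4) + (-79.2) + (+173.4) = 131.6 kcal

delta H = 131.6 kcal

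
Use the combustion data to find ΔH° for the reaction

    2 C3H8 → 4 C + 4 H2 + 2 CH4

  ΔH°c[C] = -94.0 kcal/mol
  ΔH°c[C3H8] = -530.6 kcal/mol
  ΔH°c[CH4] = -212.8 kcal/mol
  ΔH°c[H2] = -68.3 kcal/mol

Using ΔH = Σ nΔHc°(reactants) − Σ nΔHc°(products):
= [2·(-530.6)] − [4·(-94.0) + 4·(-68.3) + 2·(-212.8)]
= 13.6 kcal/mol

ΔH° = 13.6 kcal/mol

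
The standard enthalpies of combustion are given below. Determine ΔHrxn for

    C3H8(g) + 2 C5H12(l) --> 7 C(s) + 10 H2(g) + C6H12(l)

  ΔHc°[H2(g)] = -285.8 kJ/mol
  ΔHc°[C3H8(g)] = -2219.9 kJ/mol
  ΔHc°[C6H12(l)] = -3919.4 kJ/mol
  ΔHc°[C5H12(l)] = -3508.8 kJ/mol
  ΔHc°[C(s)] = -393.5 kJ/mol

ΔHrxn = 294.4 kJ/mol

Using ΔH = Σ nΔHc°(reactants) − Σ nΔHc°(products):
= [1·(-2219.9) + 2·(-3508.8)] − [7·(-393.5) + 10·(-285.8) + 1·(-3919.4)]
= 294.4 kJ/mol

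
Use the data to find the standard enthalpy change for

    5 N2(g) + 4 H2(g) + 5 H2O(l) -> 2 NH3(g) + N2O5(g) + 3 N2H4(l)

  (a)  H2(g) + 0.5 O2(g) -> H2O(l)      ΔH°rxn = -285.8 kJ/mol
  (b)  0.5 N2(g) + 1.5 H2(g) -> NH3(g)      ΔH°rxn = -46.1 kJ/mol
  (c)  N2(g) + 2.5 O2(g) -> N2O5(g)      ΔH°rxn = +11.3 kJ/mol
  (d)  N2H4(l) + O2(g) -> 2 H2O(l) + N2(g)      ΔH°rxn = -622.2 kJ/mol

(a) as written: -285.8 kJ/mol
(b) × 2 (scale by 2 for the 2 NH3(g)): (2)·(-46.1) = -92.2 kJ/mol
(c) as written (N2O5(g) already on the product side): +11.3 kJ/mol
(d) reversed and × 3 (reverse to put N2H4(l) on the product side; scale by 3 for the 3 N2H4(l)): (-3)·(-622.2) = +1866.6 kJ/mol
ΔH°rxn = (1)·(-285.8) + (2)·(-46.1) + (1)·(+11.3) + (-3)·(-622.2) = 1499.9 kJ/mol

ΔH°rxn = 1499.9 kJ/mol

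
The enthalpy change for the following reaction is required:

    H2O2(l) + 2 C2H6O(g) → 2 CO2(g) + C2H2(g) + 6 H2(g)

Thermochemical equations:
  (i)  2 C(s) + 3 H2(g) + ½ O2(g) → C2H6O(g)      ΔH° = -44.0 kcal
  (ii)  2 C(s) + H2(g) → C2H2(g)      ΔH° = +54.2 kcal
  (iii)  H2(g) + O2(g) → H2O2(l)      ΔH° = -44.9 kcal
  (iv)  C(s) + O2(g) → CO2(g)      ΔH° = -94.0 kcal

(i) reversed and × 2: (-2)·(-44.0) = +88.0 kcal
(ii) as written: +54.2 kcal
(iii) reversed: +44.9 kcal
(iv) × 2: (2)·(-94.0) = -188.0 kcal
ΔH° = (+88.0) + (+54.2) + (+44.9) + (-188.0) = -0.9 kcal

ΔH° = -0.9 kcal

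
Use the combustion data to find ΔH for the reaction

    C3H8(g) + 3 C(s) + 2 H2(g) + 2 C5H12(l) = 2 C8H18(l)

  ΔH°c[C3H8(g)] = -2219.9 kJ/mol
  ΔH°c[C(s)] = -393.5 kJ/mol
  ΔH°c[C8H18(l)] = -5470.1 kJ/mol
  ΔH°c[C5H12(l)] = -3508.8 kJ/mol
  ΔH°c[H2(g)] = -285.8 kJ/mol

With combustion enthalpies, reactants minus products:
= [1·(-2219.9) + 3·(-393.5) + 2·(-285.8) + 2·(-3508.8)] − [2·(-5470.1)]
= -49.4 kJ/mol

ΔH = -49.4 kJ/mol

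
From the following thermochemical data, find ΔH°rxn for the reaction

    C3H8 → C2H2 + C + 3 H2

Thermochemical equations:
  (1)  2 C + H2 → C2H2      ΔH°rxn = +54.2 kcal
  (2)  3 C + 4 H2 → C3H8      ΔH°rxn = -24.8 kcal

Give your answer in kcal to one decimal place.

(1) as written: +54.2 kcal
(2) reversed: +24.8 kcal
Combining the equations, ΔH°rxn = (1)·(+54.2) + (-1)·(-24.8) = 79.0 kcal

ΔH°rxn = 79.0 kcal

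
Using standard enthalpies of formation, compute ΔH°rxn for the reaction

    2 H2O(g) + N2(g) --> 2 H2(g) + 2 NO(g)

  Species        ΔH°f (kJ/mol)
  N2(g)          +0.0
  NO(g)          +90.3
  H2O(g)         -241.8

ΔH°rxn = 664.2 kJ/mol

Products: 2·(+0.0) + 2·(+90.3) = +180.6
Reactants: 2·(-241.8) + 1·(+0.0) = -483.6
ΔH°rxn = (+180.6) − (-483.6) = 664.2 kJ/mol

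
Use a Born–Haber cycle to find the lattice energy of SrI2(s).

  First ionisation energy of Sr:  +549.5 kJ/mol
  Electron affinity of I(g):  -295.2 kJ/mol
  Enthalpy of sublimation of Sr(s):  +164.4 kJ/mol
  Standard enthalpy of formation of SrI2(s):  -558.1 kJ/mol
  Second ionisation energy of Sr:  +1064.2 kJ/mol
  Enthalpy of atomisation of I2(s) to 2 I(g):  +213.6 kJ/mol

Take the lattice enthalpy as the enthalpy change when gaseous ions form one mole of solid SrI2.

U = -1959.4 kJ/mol

ΔHf° = 1·ΔHsub + 1·(ΣIE) + 1·D(I2) + 2·EA + U
-558.1 = 1·(+164.4) + 1·(+1613.7) + 1·(+213.6) + 2·(-295.2) + U
U = -558.1 − (+1401.3) = -1959.4 kJ/mol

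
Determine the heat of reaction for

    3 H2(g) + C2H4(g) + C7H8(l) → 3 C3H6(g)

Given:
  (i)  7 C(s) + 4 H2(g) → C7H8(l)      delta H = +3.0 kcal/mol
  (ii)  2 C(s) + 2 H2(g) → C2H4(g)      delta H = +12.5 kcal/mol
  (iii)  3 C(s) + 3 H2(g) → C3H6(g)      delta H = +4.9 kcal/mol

(i) reversed: -3.0 kcal/mol
(ii) reversed: -12.5 kcal/mol
(iii) × 3: (3)·(+4.9) = +14.7 kcal/mol
delta H = (-3.0) + (-12.5) + (+14.7) = -0.8 kcal/mol

delta H = -0.8 kcal/mol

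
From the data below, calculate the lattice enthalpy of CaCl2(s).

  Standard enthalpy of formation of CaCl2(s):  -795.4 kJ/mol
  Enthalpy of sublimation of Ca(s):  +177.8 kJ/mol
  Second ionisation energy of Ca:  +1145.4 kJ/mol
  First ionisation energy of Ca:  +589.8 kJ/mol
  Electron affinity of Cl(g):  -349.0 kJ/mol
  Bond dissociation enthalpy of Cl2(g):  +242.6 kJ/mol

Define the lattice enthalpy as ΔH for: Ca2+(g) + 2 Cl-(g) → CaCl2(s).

ΔHf° = 1·ΔHsub + 1·(ΣIE) + 1·D(Cl2) + 2·EA + U
-795.4 = 1·(+177.8) + 1·(+1735.2) + 1·(+242.6) + 2·(-349.0) + U
U = -795.4 − (+1457.6) = -2253.0 kJ/mol

U = -2253.0 kJ/mol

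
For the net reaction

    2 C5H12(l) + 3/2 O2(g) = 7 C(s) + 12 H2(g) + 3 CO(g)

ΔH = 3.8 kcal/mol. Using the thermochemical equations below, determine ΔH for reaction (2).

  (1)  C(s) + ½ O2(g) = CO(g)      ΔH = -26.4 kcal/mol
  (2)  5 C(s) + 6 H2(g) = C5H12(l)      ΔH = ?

ΔH = -41.5 kcal/mol

(1) × 3: (3)·(-26.4) = -79.2 kcal/mol
(2) reversed and × 2: contributes −2·x
+3.8 = (-79.2) − 2·x
x = (+3.8 − (-79.2)) / (-2) = -41.5 kcal/mol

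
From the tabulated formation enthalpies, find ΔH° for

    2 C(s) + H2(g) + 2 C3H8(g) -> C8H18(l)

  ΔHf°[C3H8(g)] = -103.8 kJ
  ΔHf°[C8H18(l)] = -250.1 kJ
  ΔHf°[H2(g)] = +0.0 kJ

ΔH° = -42.5 kJ

Products: 1·(-250.1) = -250.1
Reactants: 2·(+0.0) + 1·(+0.0) + 2·(-103.8) = -207.6
ΔH° = (-250.1) − (-207.6) = -42.5 kJ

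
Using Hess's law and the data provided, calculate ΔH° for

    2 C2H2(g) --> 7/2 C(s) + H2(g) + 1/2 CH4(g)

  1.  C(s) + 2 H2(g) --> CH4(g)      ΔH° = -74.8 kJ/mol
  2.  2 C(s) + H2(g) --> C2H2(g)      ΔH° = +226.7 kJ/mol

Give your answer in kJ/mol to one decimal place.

ΔH° = -490.8 kJ/mol

eq. 1 × 1/2 (scale by 1/2 for the 1/2 CH4(g)): (1/2)·(-74.8) = -37.4 kJ/mol
eq. 2 reversed and × 2 (reverse to put C2H2(g) on the reactant side; ×2 to match 2 C2H2(g) in the target): (-2)·(+226.7) = -453.4 kJ/mol
Since enthalpy is a state function, ΔH° = (-37.4) + (-453.4) = -490.8 kJ/mol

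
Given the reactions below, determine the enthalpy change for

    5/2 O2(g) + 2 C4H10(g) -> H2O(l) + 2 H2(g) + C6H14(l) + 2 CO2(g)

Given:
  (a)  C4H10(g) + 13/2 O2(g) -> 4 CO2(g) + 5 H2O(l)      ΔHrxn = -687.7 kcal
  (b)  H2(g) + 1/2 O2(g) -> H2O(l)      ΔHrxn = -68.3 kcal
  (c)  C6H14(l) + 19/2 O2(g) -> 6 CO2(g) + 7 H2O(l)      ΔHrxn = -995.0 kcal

ΔHrxn = -243.8 kcal

(a) × 2: (2)·(-687.7) = -1375.4 kcal
(b) reversed and × 2: (-2)·(-68.3) = +136.6 kcal
(c) reversed: +995.0 kcal
ΔHrxn = (-1375.4) + (+136.6) + (+995.0) = -243.8 kcal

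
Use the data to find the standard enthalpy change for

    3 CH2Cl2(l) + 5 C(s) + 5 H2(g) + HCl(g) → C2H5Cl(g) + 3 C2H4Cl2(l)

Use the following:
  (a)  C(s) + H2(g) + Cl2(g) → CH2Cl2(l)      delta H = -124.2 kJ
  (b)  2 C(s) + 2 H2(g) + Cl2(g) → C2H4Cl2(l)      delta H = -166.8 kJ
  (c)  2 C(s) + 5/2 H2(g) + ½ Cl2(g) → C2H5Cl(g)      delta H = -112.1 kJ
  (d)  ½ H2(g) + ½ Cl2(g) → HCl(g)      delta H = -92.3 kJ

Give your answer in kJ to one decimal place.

(a) reversed and × 3: (-3)·(-124.2) = +372.6 kJ
(b) × 3: (3)·(-166.8) = -500.4 kJ
(c) as written: -112.1 kJ
(d) reversed: +92.3 kJ
delta H = (-3)·(-124.2) + (3)·(-166.8) + (1)·(-112.1) + (-1)·(-92.3) = -147.6 kJ

delta H = -147.6 kJ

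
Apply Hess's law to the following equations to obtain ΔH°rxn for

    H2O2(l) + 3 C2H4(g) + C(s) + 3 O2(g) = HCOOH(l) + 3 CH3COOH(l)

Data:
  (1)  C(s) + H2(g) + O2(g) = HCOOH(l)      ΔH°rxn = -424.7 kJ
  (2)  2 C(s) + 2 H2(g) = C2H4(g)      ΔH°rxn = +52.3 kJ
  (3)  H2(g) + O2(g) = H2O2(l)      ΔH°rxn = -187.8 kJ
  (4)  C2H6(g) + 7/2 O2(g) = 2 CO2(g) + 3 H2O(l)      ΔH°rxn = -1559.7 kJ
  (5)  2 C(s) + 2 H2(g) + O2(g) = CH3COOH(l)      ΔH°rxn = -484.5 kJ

(1) as written: -424.7 kJ
(2) reversed and × 3: (-3)·(+52.3) = -156.9 kJ
(3) reversed: +187.8 kJ
(4): not needed.
(5) × 3: (3)·(-484.5) = -1453.5 kJ
Combining the equations, ΔH°rxn = (-424.7) + (-156.9) + (+187.8) + (-1453.5) = -1847.3 kJ

ΔH°rxn = -1847.3 kJ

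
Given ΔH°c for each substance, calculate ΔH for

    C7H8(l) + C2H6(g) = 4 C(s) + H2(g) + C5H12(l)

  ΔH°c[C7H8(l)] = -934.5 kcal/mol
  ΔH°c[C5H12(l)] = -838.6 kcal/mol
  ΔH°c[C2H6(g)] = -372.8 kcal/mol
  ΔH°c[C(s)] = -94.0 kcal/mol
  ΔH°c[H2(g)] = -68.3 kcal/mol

Using ΔH = Σ nΔHc°(reactants) − Σ nΔHc°(products):
= [1·(-934.5) + 1·(-372.8)] − [4·(-94.0) + 1·(-68.3) + 1·(-838.6)]
= -24.4 kcal/mol

ΔH = -24.4 kcal/mol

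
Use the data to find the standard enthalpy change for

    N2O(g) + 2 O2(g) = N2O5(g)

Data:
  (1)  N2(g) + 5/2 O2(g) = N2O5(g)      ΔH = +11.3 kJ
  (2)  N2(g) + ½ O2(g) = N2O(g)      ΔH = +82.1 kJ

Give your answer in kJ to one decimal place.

ΔH = -70.8 kJ

(1) as written (N2O5(g) already on the product side): +11.3 kJ
(2) reversed (N2O(g) must end up as a reactant): -82.1 kJ
ΔH = (1)·(+11.3) + (-1)·(+82.1) = -70.8 kJ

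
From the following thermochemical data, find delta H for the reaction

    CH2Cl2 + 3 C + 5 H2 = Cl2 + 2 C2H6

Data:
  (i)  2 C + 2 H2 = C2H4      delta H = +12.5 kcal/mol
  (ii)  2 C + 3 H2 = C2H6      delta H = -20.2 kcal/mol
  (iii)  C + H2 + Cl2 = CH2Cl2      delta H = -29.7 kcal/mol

(i): not needed (C2H4 appears nowhere else).
(ii) × 2 (scale by 2 for the 2 C2H6): (2)·(-20.2) = -40.4 kcal/mol
(iii) reversed (CH2Cl2 must end up as a reactant): +29.7 kcal/mol
Since enthalpy is a state function, delta H = (2)·(-20.2) + (-1)·(-29.7) = -10.7 kcal/mol

delta H = -10.7 kcal/mol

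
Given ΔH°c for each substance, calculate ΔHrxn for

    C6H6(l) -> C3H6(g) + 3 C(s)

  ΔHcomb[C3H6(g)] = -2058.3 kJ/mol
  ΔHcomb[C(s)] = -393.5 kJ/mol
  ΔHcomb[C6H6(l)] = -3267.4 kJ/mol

ΔHrxn = -28.6 kJ/mol

Using ΔH = Σ nΔHc°(reactants) − Σ nΔHc°(products):
= [1·(-3267.4)] − [1·(-2058.3) + 3·(-393.5)]
= -28.6 kJ/mol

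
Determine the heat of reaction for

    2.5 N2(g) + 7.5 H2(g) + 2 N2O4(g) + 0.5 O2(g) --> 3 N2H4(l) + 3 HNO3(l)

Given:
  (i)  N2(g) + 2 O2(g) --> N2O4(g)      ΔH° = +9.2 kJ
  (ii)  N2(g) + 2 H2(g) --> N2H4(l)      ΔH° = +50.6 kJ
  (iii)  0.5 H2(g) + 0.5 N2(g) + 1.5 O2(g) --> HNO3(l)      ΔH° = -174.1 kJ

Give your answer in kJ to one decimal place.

(i) reversed and × 2: (-2)·(+9.2) = -18.4 kJ
(ii) × 3: (3)·(+50.6) = +151.8 kJ
(iii) × 3: (3)·(-174.1) = -522.3 kJ
Summing the manipulated equations, ΔH° = (-18.4) + (+151.8) + (-522.3) = -388.9 kJ

ΔH° = -388.9 kJ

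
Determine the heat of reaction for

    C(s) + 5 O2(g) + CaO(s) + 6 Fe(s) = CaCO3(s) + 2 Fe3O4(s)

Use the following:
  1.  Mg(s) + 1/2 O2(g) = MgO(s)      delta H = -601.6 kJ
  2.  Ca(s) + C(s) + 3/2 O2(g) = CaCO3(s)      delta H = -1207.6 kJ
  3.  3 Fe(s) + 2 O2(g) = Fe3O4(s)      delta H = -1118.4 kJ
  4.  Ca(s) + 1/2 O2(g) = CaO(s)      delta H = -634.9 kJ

eq. 1: not needed (MgO(s) appears nowhere else).
eq. 2 as written (CaCO3(s) already on the product side): -1207.6 kJ
eq. 3 × 2 (scale by 2 for the 2 Fe3O4(s)): (2)·(-1118.4) = -2236.8 kJ
eq. 4 reversed (CaO(s) must end up as a reactant): +634.9 kJ
By Hess's law, delta H = (1)·(-1207.6) + (2)·(-1118.4) + (-1)·(-634.9) = -2809.5 kJ

delta H = -2809.5 kJ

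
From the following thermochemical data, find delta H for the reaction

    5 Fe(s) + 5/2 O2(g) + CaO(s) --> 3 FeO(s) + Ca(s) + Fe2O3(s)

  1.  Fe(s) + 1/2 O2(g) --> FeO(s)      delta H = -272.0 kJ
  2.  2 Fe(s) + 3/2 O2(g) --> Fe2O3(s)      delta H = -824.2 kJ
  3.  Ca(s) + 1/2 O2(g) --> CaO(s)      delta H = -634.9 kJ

delta H = -1005.3 kJ

eq. 1 × 3 (scale by 3 for the 3 FeO(s)): (3)·(-272.0) = -816.0 kJ
eq. 2 as written (Fe2O3(s) already on the product side): -824.2 kJ
eq. 3 reversed (reverse to put CaO(s) on the reactant side): +634.9 kJ
Combining the equations, delta H = (-816.0) + (-824.2) + (+634.9) = -1005.3 kJ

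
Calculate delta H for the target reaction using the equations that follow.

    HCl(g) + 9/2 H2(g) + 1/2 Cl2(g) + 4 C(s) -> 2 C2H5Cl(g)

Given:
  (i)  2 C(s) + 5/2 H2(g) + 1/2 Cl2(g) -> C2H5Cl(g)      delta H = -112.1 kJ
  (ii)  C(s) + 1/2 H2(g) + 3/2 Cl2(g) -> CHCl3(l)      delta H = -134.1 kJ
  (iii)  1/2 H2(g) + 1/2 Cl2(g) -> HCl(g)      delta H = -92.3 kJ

delta H = -131.9 kJ

(i) × 2 (×2 to match 2 C2H5Cl(g) in the target): (2)·(-112.1) = -224.2 kJ
(ii): not needed (CHCl3(l) appears nowhere else).
(iii) reversed (HCl(g) must end up as a reactant): +92.3 kJ
By Hess's law, delta H = (-224.2) + (+92.3) = -131.9 kJ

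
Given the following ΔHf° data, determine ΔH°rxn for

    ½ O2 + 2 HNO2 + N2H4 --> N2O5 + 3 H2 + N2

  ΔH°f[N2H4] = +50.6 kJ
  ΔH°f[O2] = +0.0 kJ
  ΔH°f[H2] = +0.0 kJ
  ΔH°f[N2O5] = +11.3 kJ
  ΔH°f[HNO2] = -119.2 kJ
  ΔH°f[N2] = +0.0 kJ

ΔH°rxn = 199.1 kJ

Products: 1·(+11.3) + 3·(+0.0) + 1·(+0.0) = +11.3
Reactants: 1/2·(+0.0) + 2·(-119.2) + 1·(+50.6) = -187.8
ΔH°rxn = (+11.3) − (-187.8) = 199.1 kJ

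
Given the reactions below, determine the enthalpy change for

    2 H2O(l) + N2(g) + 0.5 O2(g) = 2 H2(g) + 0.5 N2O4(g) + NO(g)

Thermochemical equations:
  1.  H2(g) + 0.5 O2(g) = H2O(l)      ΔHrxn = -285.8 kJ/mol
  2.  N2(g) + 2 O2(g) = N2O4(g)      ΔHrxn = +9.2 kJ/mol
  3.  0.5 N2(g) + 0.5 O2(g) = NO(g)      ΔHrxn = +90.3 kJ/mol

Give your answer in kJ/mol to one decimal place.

eq. 1 reversed and × 2: (-2)·(-285.8) = +571.6 kJ/mol
eq. 2 × 1/2: (1/2)·(+9.2) = +4.6 kJ/mol
eq. 3 as written: +90.3 kJ/mol
Since enthalpy is a state function, ΔHrxn = (-2)·(-285.8) + (1/2)·(+9.2) + (1)·(+90.3) = 666.5 kJ/mol

ΔHrxn = 666.5 kJ/mol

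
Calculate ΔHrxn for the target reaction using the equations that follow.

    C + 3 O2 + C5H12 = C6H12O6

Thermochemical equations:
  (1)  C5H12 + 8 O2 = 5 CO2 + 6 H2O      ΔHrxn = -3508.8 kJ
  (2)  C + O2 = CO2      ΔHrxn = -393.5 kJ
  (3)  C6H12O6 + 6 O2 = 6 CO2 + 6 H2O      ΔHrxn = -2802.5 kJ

(1) as written (C5H12 already on the reactant side): -3508.8 kJ
(2) as written (C already on the reactant side): -393.5 kJ
(3) reversed (reverse to put C6H12O6 on the product side): +2802.5 kJ
Since enthalpy is a state function, ΔHrxn = (-3508.8) + (-393.5) + (+2802.5) = -1099.8 kJ

ΔHrxn = -1099.8 kJ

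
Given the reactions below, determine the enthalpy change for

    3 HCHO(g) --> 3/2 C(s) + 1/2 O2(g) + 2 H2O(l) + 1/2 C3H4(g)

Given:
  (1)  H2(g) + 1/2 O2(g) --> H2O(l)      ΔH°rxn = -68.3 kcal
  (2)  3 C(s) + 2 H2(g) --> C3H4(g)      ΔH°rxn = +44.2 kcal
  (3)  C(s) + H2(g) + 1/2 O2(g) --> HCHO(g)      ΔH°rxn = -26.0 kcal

ΔH°rxn = -36.5 kcal

(1) × 2 (scale by 2 for the 2 H2O(l)): (2)·(-68.3) = -136.6 kcal
(2) × 1/2 (scale by 1/2 for the 1/2 C3H4(g)): (1/2)·(+44.2) = +22.1 kcal
(3) reversed and × 3 (HCHO(g) must end up as a reactant; scale by 3 for the 3 HCHO(g)): (-3)·(-26.0) = +78.0 kcal
Combining the equations, ΔH°rxn = (2)·(-68.3) + (1/2)·(+44.2) + (-3)·(-26.0) = -36.5 kcal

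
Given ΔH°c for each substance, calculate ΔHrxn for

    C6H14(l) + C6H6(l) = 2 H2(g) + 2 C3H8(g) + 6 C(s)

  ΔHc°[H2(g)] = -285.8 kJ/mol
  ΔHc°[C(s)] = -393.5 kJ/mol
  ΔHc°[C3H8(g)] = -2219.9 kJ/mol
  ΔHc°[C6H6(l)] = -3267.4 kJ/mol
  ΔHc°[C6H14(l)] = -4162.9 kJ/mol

ΔHrxn = -57.9 kJ/mol

With combustion enthalpies, reactants minus products:
= [1·(-4162.9) + 1·(-3267.4)] − [2·(-285.8) + 2·(-2219.9) + 6·(-393.5)]
= -57.9 kJ/mol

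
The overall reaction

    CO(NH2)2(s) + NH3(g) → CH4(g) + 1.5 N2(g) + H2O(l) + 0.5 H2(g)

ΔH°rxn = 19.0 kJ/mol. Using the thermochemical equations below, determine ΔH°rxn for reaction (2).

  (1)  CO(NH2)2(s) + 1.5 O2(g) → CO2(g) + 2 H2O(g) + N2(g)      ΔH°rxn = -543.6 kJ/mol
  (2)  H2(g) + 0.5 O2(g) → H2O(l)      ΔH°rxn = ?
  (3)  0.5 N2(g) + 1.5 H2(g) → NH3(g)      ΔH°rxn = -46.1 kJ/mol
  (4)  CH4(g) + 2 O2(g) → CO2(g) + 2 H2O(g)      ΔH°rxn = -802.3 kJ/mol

ΔH°rxn = -285.8 kJ/mol

(1) as written (CO(NH2)2(s) already on the reactant side): -543.6 kJ/mol
(2) as written (H2O(l) already on the product side): contributes x
(3) reversed (reverse to put NH3(g) on the reactant side): +46.1 kJ/mol
(4) reversed (CH4(g) must end up as a product): +802.3 kJ/mol
+19.0 = (-543.6) + (+46.1) + (+802.3) + x
x = (+19.0 − (+304.8)) / (1) = -285.8 kJ/mol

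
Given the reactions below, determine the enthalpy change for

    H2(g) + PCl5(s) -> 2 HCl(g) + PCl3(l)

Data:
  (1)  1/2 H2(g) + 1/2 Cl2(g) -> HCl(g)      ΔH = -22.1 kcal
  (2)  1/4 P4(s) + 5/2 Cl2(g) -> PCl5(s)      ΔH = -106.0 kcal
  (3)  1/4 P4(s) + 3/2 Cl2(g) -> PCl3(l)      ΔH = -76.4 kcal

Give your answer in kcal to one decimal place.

(1) × 2 (scale by 2 for the 2 HCl(g)): (2)·(-22.1) = -44.2 kcal
(2) reversed (PCl5(s) must end up as a reactant): +106.0 kcal
(3) as written (PCl3(l) already on the product side): -76.4 kcal
ΔH = (2)·(-22.1) + (-1)·(-106.0) + (1)·(-76.4) = -14.6 kcal

ΔH = -14.6 kcal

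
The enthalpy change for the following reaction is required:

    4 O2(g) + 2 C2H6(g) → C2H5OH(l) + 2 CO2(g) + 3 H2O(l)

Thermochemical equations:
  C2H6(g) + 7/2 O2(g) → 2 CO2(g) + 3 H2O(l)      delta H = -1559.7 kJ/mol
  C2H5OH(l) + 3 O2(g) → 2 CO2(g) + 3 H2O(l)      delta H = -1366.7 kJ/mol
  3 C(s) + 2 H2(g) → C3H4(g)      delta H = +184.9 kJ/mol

equation 1 × 2 (×2 to match 2 C2H6(g) in the target): (2)·(-1559.7) = -3119.4 kJ/mol
equation 2 reversed (C2H5OH(l) must end up as a product): +1366.7 kJ/mol
equation 3: not needed (C(s) appears nowhere else).
Combining the equations, delta H = (2)·(-1559.7) + (-1)·(-1366.7) = -1752.7 kJ/mol

delta H = -1752.7 kJ/mol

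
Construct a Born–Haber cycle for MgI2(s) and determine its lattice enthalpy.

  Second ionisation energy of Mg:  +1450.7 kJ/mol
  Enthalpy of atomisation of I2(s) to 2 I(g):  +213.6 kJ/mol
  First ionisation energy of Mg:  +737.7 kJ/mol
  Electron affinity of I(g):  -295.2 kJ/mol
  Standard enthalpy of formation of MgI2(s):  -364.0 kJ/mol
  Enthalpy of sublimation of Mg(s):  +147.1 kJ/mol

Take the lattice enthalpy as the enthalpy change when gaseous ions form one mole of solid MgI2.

ΔHf° = 1·ΔHsub + 1·(ΣIE) + 1·D(I2) + 2·EA + U
-364.0 = 1·(+147.1) + 1·(+2188.4) + 1·(+213.6) + 2·(-295.2) + U
U = -364.0 − (+1958.7) = -2322.7 kJ/mol

U = -2322.7 kJ/mol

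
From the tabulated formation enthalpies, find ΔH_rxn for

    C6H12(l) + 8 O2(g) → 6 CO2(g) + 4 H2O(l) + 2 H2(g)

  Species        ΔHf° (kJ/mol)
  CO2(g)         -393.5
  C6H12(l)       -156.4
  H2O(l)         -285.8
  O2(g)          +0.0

ΔH_rxn = -3347.8 kJ/mol

Products: 6·(-393.5) + 4·(-285.8) + 2·(+0.0) = -3504.2
Reactants: 1·(-156.4) + 8·(+0.0) = -156.4
ΔH_rxn = (-3504.2) − (-156.4) = -3347.8 kJ/mol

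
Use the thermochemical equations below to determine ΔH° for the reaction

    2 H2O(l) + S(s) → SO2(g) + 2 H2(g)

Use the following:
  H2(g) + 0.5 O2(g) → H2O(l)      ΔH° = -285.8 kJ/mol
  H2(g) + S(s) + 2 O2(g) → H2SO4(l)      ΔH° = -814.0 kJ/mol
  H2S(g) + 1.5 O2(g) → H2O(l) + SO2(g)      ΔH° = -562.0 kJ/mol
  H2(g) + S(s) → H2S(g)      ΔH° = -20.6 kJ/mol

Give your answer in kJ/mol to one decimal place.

ΔH° = 274.8 kJ/mol

equation 1 reversed and × 3: (-3)·(-285.8) = +857.4 kJ/mol
equation 2: not needed.
equation 3 as written: -562.0 kJ/mol
equation 4 as written: -20.6 kJ/mol
ΔH° = (-3)·(-285.8) + (1)·(-562.0) + (1)·(-20.6) = 274.8 kJ/mol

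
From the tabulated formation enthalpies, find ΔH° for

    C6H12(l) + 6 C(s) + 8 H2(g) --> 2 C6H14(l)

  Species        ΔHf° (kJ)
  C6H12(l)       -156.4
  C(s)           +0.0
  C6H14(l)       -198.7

Products: 2·(-198.7) = -397.4
Reactants: 1·(-156.4) + 6·(+0.0) + 8·(+0.0) = -156.4
ΔH° = (-397.4) − (-156.4) = -241.0 kJ

ΔH° = -241.0 kJ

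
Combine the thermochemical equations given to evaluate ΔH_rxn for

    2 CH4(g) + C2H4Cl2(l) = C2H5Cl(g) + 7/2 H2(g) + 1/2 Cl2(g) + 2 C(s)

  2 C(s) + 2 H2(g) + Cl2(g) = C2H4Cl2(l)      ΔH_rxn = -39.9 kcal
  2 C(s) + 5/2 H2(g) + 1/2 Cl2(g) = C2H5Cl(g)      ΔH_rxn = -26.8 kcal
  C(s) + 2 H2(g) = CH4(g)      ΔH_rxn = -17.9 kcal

ΔH_rxn = 48.9 kcal

equation 1 reversed (C2H4Cl2(l) must end up as a reactant): +39.9 kcal
equation 2 as written (C2H5Cl(g) already on the product side): -26.8 kcal
equation 3 reversed and × 2 (reverse to put CH4(g) on the reactant side; scale by 2 for the 2 CH4(g)): (-2)·(-17.9) = +35.8 kcal
By Hess's law, ΔH_rxn = (-1)·(-39.9) + (1)·(-26.8) + (-2)·(-17.9) = 48.9 kcal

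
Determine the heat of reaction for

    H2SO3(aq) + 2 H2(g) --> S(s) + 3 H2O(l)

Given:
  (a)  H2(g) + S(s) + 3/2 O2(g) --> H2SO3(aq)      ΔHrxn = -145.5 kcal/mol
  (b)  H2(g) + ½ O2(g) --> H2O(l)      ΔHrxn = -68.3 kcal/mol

(a) reversed (reverse to put H2SO3(aq) on the reactant side): +145.5 kcal/mol
(b) × 3 (scale by 3 for the 3 H2O(l)): (3)·(-68.3) = -204.9 kcal/mol
ΔHrxn = (-1)·(-145.5) + (3)·(-68.3) = -59.4 kcal/mol

ΔHrxn = -59.4 kcal/mol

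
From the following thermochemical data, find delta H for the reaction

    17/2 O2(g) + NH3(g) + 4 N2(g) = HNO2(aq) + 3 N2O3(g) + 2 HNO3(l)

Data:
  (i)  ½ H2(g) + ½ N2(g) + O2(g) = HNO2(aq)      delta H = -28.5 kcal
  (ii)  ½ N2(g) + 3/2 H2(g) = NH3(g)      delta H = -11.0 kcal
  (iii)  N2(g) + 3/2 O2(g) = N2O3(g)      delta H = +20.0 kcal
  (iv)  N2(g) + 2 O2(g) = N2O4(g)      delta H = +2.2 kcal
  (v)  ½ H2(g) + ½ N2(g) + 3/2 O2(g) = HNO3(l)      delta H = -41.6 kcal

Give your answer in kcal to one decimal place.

(i) as written (HNO2(aq) already on the product side): -28.5 kcal
(ii) reversed (reverse to put NH3(g) on the reactant side): +11.0 kcal
(iii) × 3 (scale by 3 for the 3 N2O3(g)): (3)·(+20.0) = +60.0 kcal
(iv): not needed (N2O4(g) appears nowhere else).
(v) × 2 (scale by 2 for the 2 HNO3(l)): (2)·(-41.6) = -83.2 kcal
Since enthalpy is a state function, delta H = (1)·(-28.5) + (-1)·(-11.0) + (3)·(+20.0) + (2)·(-41.6) = -40.7 kcal

delta H = -40.7 kcal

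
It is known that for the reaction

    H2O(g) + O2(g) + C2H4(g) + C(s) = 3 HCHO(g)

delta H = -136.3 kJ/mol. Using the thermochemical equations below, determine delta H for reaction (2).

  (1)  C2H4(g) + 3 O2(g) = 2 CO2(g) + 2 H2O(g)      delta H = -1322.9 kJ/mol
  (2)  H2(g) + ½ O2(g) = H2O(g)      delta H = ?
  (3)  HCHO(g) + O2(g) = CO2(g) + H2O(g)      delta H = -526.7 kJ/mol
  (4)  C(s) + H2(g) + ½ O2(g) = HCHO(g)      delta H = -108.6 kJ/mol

(1) as written: -1322.9 kJ/mol
(2) reversed: contributes −x
(3) reversed and × 2: (-2)·(-526.7) = +1053.4 kJ/mol
(4) as written: -108.6 kJ/mol
-136.3 = (-1322.9) + (+1053.4) + (-108.6) − x
x = (-136.3 − (-378.1)) / (-1) = -241.8 kJ/mol

delta H = -241.8 kJ/mol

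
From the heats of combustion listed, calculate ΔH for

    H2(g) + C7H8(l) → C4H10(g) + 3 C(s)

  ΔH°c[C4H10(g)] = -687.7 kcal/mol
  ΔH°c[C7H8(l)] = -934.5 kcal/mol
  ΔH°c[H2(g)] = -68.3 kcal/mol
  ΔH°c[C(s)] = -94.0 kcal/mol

ΔH = -33.1 kcal/mol

Using ΔH = Σ nΔHc°(reactants) − Σ nΔHc°(products):
= [1·(-68.3) + 1·(-934.5)] − [1·(-687.7) + 3·(-94.0)]
= -33.1 kcal/mol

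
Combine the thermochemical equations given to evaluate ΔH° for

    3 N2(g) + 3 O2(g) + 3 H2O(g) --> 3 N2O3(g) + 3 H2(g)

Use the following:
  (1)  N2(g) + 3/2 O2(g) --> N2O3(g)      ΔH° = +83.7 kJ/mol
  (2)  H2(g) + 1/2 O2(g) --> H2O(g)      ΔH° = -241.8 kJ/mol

(1) × 3: (3)·(+83.7) = +251.1 kJ/mol
(2) reversed and × 3: (-3)·(-241.8) = +725.4 kJ/mol
By Hess's law, ΔH° = (3)·(+83.7) + (-3)·(-241.8) = 976.5 kJ/mol

ΔH° = 976.5 kJ/mol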